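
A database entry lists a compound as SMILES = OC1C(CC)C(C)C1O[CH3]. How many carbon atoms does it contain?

8

Count every carbon token in the SMILES (each C, including those in ring-closure positions and inside branches).
Carbon count: 8.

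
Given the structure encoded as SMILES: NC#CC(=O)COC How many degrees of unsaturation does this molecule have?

3

Molecular formula: C5H7NO2.
DoU = (2C + 2 + N − H − X) / 2, where X is the halogen count and O/S are ignored.
    = (2·5 + 2 + 1 − 7 − 0) / 2 = 6 / 2 = 3.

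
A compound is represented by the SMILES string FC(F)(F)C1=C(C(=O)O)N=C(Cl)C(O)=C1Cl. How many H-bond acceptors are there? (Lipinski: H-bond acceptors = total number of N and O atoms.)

4

N atoms: 1; O atoms: 3.
Lipinski HBA = 1 + 3 = 4.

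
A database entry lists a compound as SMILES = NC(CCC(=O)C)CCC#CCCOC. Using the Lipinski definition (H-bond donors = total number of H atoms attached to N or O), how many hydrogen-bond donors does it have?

Donors: find every N or O and count the H atoms it carries.
  atom 1 (N): bond orders sum to 1 → 2 H
  atom 6 (O): bond orders sum to 2 → 0 H
  atom 14 (O): bond orders sum to 2 → 0 H
Lipinski HBD = 2.

2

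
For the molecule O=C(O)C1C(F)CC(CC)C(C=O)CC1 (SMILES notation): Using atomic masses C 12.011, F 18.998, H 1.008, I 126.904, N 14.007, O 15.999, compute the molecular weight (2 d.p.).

First, the molecular formula is C11H17FO3 (counting implicit H from valence).
  C: 11 × 12.011 = 132.121
  F: 1 × 18.998 = 18.998
  H: 17 × 1.008 = 17.136
  O: 3 × 15.999 = 47.997
Sum: 11×12.011 + 1×18.998 + 17×1.008 + 3×15.999 = 216.252 → 216.25 g/mol.

216.25 g/mol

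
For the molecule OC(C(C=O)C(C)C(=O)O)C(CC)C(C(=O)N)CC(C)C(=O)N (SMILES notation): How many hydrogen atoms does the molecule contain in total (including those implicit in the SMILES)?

26

Walk through each heavy atom and fill implicit hydrogens from standard valence (C 4, N 3, O 2, S 2, halogen 1):
  atom 1: O, bond orders sum to 1 (valence 2) → 1 H
  atom 2: C, bond orders sum to 3 (valence 4) → 1 H
  atom 3: C, bond orders sum to 3 (valence 4) → 1 H
  atom 4: C, bond orders sum to 3 (valence 4) → 1 H
  atom 5: O, bond orders sum to 2 (valence 2) → 0 H
  atom 6: C, bond orders sum to 3 (valence 4) → 1 H
  atom 7: C, bond orders sum to 1 (valence 4) → 3 H
  atom 8: C, bond orders sum to 4 (valence 4) → 0 H
  atom 9: O, bond orders sum to 2 (valence 2) → 0 H
  atom 10: O, bond orders sum to 1 (valence 2) → 1 H
  atom 11: C, bond orders sum to 3 (valence 4) → 1 H
  atom 12: C, bond orders sum to 2 (valence 4) → 2 H
  atom 13: C, bond orders sum to 1 (valence 4) → 3 H
  atom 14: C, bond orders sum to 3 (valence 4) → 1 H
  atom 15: C, bond orders sum to 4 (valence 4) → 0 H
  atom 16: O, bond orders sum to 2 (valence 2) → 0 H
  atom 17: N, bond orders sum to 1 (valence 3) → 2 H
  atom 18: C, bond orders sum to 2 (valence 4) → 2 H
  atom 19: C, bond orders sum to 3 (valence 4) → 1 H
  atom 20: C, bond orders sum to 1 (valence 4) → 3 H
  atom 21: C, bond orders sum to 4 (valence 4) → 0 H
  atom 22: O, bond orders sum to 2 (valence 2) → 0 H
  atom 23: N, bond orders sum to 1 (valence 3) → 2 H
Total hydrogens: 26.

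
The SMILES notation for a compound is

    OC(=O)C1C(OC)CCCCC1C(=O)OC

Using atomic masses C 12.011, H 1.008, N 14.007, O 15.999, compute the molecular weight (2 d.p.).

First, the molecular formula is C11H18O5 (counting implicit H from valence).
  C: 11 × 12.011 = 132.121
  H: 18 × 1.008 = 18.144
  O: 5 × 15.999 = 79.995
Sum: 11×12.011 + 18×1.008 + 5×15.999 = 230.260 → 230.26 g/mol.

230.26 g/mol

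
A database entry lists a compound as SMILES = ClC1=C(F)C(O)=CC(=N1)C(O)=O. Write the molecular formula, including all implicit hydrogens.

C6H3ClFNO3

Walk through each heavy atom and fill implicit hydrogens from standard valence (C 4, N 3, O 2, S 2, halogen 1):
  atom 1: Cl (halogen, monovalent) → 0 H
  atom 2: C, bond orders sum to 4 (valence 4) → 0 H
  atom 3: C, bond orders sum to 4 (valence 4) → 0 H
  atom 4: F (halogen, monovalent) → 0 H
  atom 5: C, bond orders sum to 4 (valence 4) → 0 H
  atom 6: O, bond orders sum to 1 (valence 2) → 1 H
  atom 7: C, bond orders sum to 3 (valence 4) → 1 H
  atom 8: C, bond orders sum to 4 (valence 4) → 0 H
  atom 9: N, bond orders sum to 3 (valence 3) → 0 H
  atom 10: C, bond orders sum to 4 (valence 4) → 0 H
  atom 11: O, bond orders sum to 1 (valence 2) → 1 H
  atom 12: O, bond orders sum to 2 (valence 2) → 0 H
Totals → C:6, H:3, Cl:1, F:1, N:1, O:3.
In Hill order: C6H3ClFNO3.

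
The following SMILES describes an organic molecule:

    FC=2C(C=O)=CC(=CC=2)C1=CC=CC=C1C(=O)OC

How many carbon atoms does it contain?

15

Count every carbon token in the SMILES (each C, including those in ring-closure positions and inside branches).
Carbon count: 15.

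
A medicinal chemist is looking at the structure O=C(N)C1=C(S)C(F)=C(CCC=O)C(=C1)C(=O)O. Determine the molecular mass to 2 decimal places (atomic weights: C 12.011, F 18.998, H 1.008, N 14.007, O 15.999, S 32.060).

271.26 g/mol

First, the molecular formula is C11H10FNO4S (counting implicit H from valence).
  C: 11 × 12.011 = 132.121
  F: 1 × 18.998 = 18.998
  H: 10 × 1.008 = 10.080
  N: 1 × 14.007 = 14.007
  O: 4 × 15.999 = 63.996
  S: 1 × 32.060 = 32.060
Sum: 11×12.011 + 1×18.998 + 10×1.008 + 1×14.007 + 4×15.999 + 1×32.060 = 271.262 → 271.26 g/mol.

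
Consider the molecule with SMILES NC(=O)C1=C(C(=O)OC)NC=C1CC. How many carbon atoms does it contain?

Count every carbon token in the SMILES (each C, including those in ring-closure positions and inside branches).
Carbon count: 9.

9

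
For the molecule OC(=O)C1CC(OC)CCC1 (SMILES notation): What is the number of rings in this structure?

1

In SMILES, each pair of matching ring-closure digits denotes one ring-closing bond; the number of such bonds equals the number of independent rings.
Ring-closure bonds here: 1.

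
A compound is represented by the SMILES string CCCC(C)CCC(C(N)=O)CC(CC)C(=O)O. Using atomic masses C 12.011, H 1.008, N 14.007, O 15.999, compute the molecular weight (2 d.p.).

First, the molecular formula is C14H27NO3 (counting implicit H from valence).
  C: 14 × 12.011 = 168.154
  H: 27 × 1.008 = 27.216
  N: 1 × 14.007 = 14.007
  O: 3 × 15.999 = 47.997
Sum: 14×12.011 + 27×1.008 + 1×14.007 + 3×15.999 = 257.374 → 257.37 g/mol.

257.37 g/mol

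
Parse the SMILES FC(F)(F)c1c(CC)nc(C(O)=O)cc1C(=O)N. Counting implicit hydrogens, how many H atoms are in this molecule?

9

Walk through each heavy atom and fill implicit hydrogens from standard valence (C 4, N 3, O 2, S 2, halogen 1); for lowercase aromatic atoms, an aromatic c carries 1 H when it has two neighbours and 0 H with three, and aromatic n carries 0 H:
  atom 1: F (halogen, monovalent) → 0 H
  atom 2: C, bond orders sum to 4 (valence 4) → 0 H
  atom 3: F (halogen, monovalent) → 0 H
  atom 4: F (halogen, monovalent) → 0 H
  atom 5: aromatic c, 3 neighbours → 0 H
  atom 6: aromatic c, 3 neighbours → 0 H
  atom 7: C, bond orders sum to 2 (valence 4) → 2 H
  atom 8: C, bond orders sum to 1 (valence 4) → 3 H
  atom 9: aromatic n, 2 neighbours → 0 H
  atom 10: aromatic c, 3 neighbours → 0 H
  atom 11: C, bond orders sum to 4 (valence 4) → 0 H
  atom 12: O, bond orders sum to 1 (valence 2) → 1 H
  atom 13: O, bond orders sum to 2 (valence 2) → 0 H
  atom 14: aromatic c, 2 neighbours → 1 H
  atom 15: aromatic c, 3 neighbours → 0 H
  atom 16: C, bond orders sum to 4 (valence 4) → 0 H
  atom 17: O, bond orders sum to 2 (valence 2) → 0 H
  atom 18: N, bond orders sum to 1 (valence 3) → 2 H
Total hydrogens: 9.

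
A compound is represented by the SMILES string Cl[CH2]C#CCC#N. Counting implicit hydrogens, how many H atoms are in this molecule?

Walk through each heavy atom and fill implicit hydrogens from standard valence (C 4, N 3, O 2, S 2, halogen 1):
  atom 1: Cl (halogen, monovalent) → 0 H
  atom 2: C with explicit H count 2
  atom 3: C, bond orders sum to 4 (valence 4) → 0 H
  atom 4: C, bond orders sum to 4 (valence 4) → 0 H
  atom 5: C, bond orders sum to 2 (valence 4) → 2 H
  atom 6: C, bond orders sum to 4 (valence 4) → 0 H
  atom 7: N, bond orders sum to 3 (valence 3) → 0 H
Total hydrogens: 4.

4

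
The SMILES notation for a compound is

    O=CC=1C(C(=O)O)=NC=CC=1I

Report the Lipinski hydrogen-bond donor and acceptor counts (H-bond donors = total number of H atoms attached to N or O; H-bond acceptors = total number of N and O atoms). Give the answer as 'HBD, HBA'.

Donors: find every N or O and count the H atoms it carries.
  atom 1 (O): bond orders sum to 2 → 0 H
  atom 6 (O): bond orders sum to 2 → 0 H
  atom 7 (O): bond orders sum to 1 → 1 H
  atom 8 (N): bond orders sum to 3 → 0 H
Lipinski HBD = 1.
Acceptors: N atoms = 1, O atoms = 3 → HBA = 4.

1, 4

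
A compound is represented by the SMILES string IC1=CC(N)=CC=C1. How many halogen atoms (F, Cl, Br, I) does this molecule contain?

Halogen atoms appear at heavy-atom position 1 (1×I).
Other groups present: 1 primary amine.
Halogen count: 1.

1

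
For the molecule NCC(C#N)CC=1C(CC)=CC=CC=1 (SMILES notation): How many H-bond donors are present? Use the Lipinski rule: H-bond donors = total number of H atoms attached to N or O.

2

Donors: find every N or O and count the H atoms it carries.
  atom 1 (N): bond orders sum to 1 → 2 H
  atom 5 (N): bond orders sum to 3 → 0 H
Lipinski HBD = 2.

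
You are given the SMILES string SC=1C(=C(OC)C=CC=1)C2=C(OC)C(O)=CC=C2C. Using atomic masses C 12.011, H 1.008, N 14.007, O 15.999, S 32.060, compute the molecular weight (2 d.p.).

276.35 g/mol

First, the molecular formula is C15H16O3S (counting implicit H from valence).
  C: 15 × 12.011 = 180.165
  H: 16 × 1.008 = 16.128
  O: 3 × 15.999 = 47.997
  S: 1 × 32.060 = 32.060
Sum: 15×12.011 + 16×1.008 + 3×15.999 + 1×32.060 = 276.350 → 276.35 g/mol.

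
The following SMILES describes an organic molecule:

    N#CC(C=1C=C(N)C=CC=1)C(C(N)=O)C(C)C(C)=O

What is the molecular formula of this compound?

C14H17N3O2

Walk through each heavy atom and fill implicit hydrogens from standard valence (C 4, N 3, O 2, S 2, halogen 1):
  atom 1: N, bond orders sum to 3 (valence 3) → 0 H
  atom 2: C, bond orders sum to 4 (valence 4) → 0 H
  atom 3: C, bond orders sum to 3 (valence 4) → 1 H
  atom 4: C, bond orders sum to 4 (valence 4) → 0 H
  atom 5: C, bond orders sum to 3 (valence 4) → 1 H
  atom 6: C, bond orders sum to 4 (valence 4) → 0 H
  atom 7: N, bond orders sum to 1 (valence 3) → 2 H
  atom 8: C, bond orders sum to 3 (valence 4) → 1 H
  atom 9: C, bond orders sum to 3 (valence 4) → 1 H
  atom 10: C, bond orders sum to 3 (valence 4) → 1 H
  atom 11: C, bond orders sum to 3 (valence 4) → 1 H
  atom 12: C, bond orders sum to 4 (valence 4) → 0 H
  atom 13: N, bond orders sum to 1 (valence 3) → 2 H
  atom 14: O, bond orders sum to 2 (valence 2) → 0 H
  atom 15: C, bond orders sum to 3 (valence 4) → 1 H
  atom 16: C, bond orders sum to 1 (valence 4) → 3 H
  atom 17: C, bond orders sum to 4 (valence 4) → 0 H
  atom 18: C, bond orders sum to 1 (valence 4) → 3 H
  atom 19: O, bond orders sum to 2 (valence 2) → 0 H
Totals → C:14, H:17, N:3, O:2.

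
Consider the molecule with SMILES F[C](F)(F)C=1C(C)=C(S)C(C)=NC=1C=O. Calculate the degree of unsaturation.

Molecular formula: C9H8F3NOS.
DoU = (2C + 2 + N − H − X) / 2, where X is the halogen count and O/S are ignored.
    = (2·9 + 2 + 1 − 8 − 3) / 2 = 10 / 2 = 5.

5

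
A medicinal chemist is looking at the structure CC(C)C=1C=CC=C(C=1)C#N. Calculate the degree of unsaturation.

Degree of unsaturation = (number of rings) + (number of π bonds).
Ring closures in the SMILES: 1.
π bonds: 3 double bonds (each 1 DoU), 1 triple bond (each 2 DoU) → 5 DoU from unsaturation.
Total DoU = 1 + 5 = 6.

6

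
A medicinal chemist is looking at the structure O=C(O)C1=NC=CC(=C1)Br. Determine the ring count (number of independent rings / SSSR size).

1

In SMILES, each pair of matching ring-closure digits denotes one ring-closing bond; the number of such bonds equals the number of independent rings.
Ring-closure bonds here: 1.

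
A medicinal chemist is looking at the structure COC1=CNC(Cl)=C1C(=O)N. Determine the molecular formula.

C6H7ClN2O2

Walk through each heavy atom and fill implicit hydrogens from standard valence (C 4, N 3, O 2, S 2, halogen 1):
  atom 1: C, bond orders sum to 1 (valence 4) → 3 H
  atom 2: O, bond orders sum to 2 (valence 2) → 0 H
  atom 3: C, bond orders sum to 4 (valence 4) → 0 H
  atom 4: C, bond orders sum to 3 (valence 4) → 1 H
  atom 5: N, bond orders sum to 2 (valence 3) → 1 H
  atom 6: C, bond orders sum to 4 (valence 4) → 0 H
  atom 7: Cl (halogen, monovalent) → 0 H
  atom 8: C, bond orders sum to 4 (valence 4) → 0 H
  atom 9: C, bond orders sum to 4 (valence 4) → 0 H
  atom 10: O, bond orders sum to 2 (valence 2) → 0 H
  atom 11: N, bond orders sum to 1 (valence 3) → 2 H
Totals → C:6, H:7, Cl:1, N:2, O:2.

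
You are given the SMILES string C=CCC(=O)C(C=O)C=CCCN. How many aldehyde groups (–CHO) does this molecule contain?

1

The aldehyde motif appears at heavy-atom position 7 in the SMILES.
Other groups present: 2 alkene, 1 ketone, 1 primary amine.
Aldehyde count: 1.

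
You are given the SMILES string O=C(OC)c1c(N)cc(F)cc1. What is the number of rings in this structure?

In SMILES, each pair of matching ring-closure digits denotes one ring-closing bond; the number of such bonds equals the number of independent rings.
Ring-closure bonds here: 1.

1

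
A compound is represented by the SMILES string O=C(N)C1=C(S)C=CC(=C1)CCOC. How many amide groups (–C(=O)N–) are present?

1

The amide motif appears at heavy-atom position 2 in the SMILES.
Other groups present: 1 ether, 1 thiol.
Amide count: 1.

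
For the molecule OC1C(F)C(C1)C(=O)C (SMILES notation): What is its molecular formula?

Walk through each heavy atom and fill implicit hydrogens from standard valence (C 4, N 3, O 2, S 2, halogen 1):
  atom 1: O, bond orders sum to 1 (valence 2) → 1 H
  atom 2: C, bond orders sum to 3 (valence 4) → 1 H
  atom 3: C, bond orders sum to 3 (valence 4) → 1 H
  atom 4: F (halogen, monovalent) → 0 H
  atom 5: C, bond orders sum to 3 (valence 4) → 1 H
  atom 6: C, bond orders sum to 2 (valence 4) → 2 H
  atom 7: C, bond orders sum to 4 (valence 4) → 0 H
  atom 8: O, bond orders sum to 2 (valence 2) → 0 H
  atom 9: C, bond orders sum to 1 (valence 4) → 3 H
Totals → C:6, H:9, F:1, O:2.
In Hill order: C6H9FO2.

C6H9FO2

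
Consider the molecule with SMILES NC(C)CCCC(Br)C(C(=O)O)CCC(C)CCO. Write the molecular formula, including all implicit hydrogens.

C14H28BrNO3

Walk through each heavy atom and fill implicit hydrogens from standard valence (C 4, N 3, O 2, S 2, halogen 1):
  atom 1: N, bond orders sum to 1 (valence 3) → 2 H
  atom 2: C, bond orders sum to 3 (valence 4) → 1 H
  atom 3: C, bond orders sum to 1 (valence 4) → 3 H
  atom 4: C, bond orders sum to 2 (valence 4) → 2 H
  atom 5: C, bond orders sum to 2 (valence 4) → 2 H
  atom 6: C, bond orders sum to 2 (valence 4) → 2 H
  atom 7: C, bond orders sum to 3 (valence 4) → 1 H
  atom 8: Br (halogen, monovalent) → 0 H
  atom 9: C, bond orders sum to 3 (valence 4) → 1 H
  atom 10: C, bond orders sum to 4 (valence 4) → 0 H
  atom 11: O, bond orders sum to 2 (valence 2) → 0 H
  atom 12: O, bond orders sum to 1 (valence 2) → 1 H
  atom 13: C, bond orders sum to 2 (valence 4) → 2 H
  atom 14: C, bond orders sum to 2 (valence 4) → 2 H
  atom 15: C, bond orders sum to 3 (valence 4) → 1 H
  atom 16: C, bond orders sum to 1 (valence 4) → 3 H
  atom 17: C, bond orders sum to 2 (valence 4) → 2 H
  atom 18: C, bond orders sum to 2 (valence 4) → 2 H
  atom 19: O, bond orders sum to 1 (valence 2) → 1 H
Totals → C:14, H:28, Br:1, N:1, O:3.
In Hill order: C14H28BrNO3.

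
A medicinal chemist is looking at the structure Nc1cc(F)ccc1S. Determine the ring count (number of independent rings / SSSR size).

1

In SMILES, each pair of matching ring-closure digits denotes one ring-closing bond; the number of such bonds equals the number of independent rings.
Ring-closure bonds here: 1.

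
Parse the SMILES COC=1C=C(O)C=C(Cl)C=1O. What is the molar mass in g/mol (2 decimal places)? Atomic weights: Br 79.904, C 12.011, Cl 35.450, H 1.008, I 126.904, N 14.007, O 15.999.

174.58 g/mol

First, the molecular formula is C7H7ClO3 (counting implicit H from valence).
  C: 7 × 12.011 = 84.077
  Cl: 1 × 35.450 = 35.450
  H: 7 × 1.008 = 7.056
  O: 3 × 15.999 = 47.997
Sum: 7×12.011 + 1×35.450 + 7×1.008 + 3×15.999 = 174.580 → 174.58 g/mol.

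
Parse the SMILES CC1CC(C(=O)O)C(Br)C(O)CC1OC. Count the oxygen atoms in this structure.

4

Scan the SMILES for O atoms (remember two-letter symbols like Cl and Br are single atoms).
Oxygen count: 4.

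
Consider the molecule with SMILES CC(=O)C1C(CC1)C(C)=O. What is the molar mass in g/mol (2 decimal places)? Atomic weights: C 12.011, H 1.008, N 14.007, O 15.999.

First, the molecular formula is C8H12O2 (counting implicit H from valence).
  C: 8 × 12.011 = 96.088
  H: 12 × 1.008 = 12.096
  O: 2 × 15.999 = 31.998
Sum: 8×12.011 + 12×1.008 + 2×15.999 = 140.182 → 140.18 g/mol.

140.18 g/mol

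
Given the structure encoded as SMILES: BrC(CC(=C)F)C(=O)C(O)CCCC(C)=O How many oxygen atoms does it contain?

3

Scan the SMILES for O atoms (remember two-letter symbols like Cl and Br are single atoms).
Oxygen count: 3.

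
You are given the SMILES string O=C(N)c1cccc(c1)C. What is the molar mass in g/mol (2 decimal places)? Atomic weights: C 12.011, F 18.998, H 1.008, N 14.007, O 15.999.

135.17 g/mol

First, the molecular formula is C8H9NO (counting implicit H from valence).
  C: 8 × 12.011 = 96.088
  H: 9 × 1.008 = 9.072
  N: 1 × 14.007 = 14.007
  O: 1 × 15.999 = 15.999
Sum: 8×12.011 + 9×1.008 + 1×14.007 + 1×15.999 = 135.166 → 135.17 g/mol.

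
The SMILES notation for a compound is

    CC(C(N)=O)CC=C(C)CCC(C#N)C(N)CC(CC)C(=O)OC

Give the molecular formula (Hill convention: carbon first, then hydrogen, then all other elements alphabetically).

Walk through each heavy atom and fill implicit hydrogens from standard valence (C 4, N 3, O 2, S 2, halogen 1):
  atom 1: C, bond orders sum to 1 (valence 4) → 3 H
  atom 2: C, bond orders sum to 3 (valence 4) → 1 H
  atom 3: C, bond orders sum to 4 (valence 4) → 0 H
  atom 4: N, bond orders sum to 1 (valence 3) → 2 H
  atom 5: O, bond orders sum to 2 (valence 2) → 0 H
  atom 6: C, bond orders sum to 2 (valence 4) → 2 H
  atom 7: C, bond orders sum to 3 (valence 4) → 1 H
  atom 8: C, bond orders sum to 4 (valence 4) → 0 H
  atom 9: C, bond orders sum to 1 (valence 4) → 3 H
  atom 10: C, bond orders sum to 2 (valence 4) → 2 H
  atom 11: C, bond orders sum to 2 (valence 4) → 2 H
  atom 12: C, bond orders sum to 3 (valence 4) → 1 H
  atom 13: C, bond orders sum to 4 (valence 4) → 0 H
  atom 14: N, bond orders sum to 3 (valence 3) → 0 H
  atom 15: C, bond orders sum to 3 (valence 4) → 1 H
  atom 16: N, bond orders sum to 1 (valence 3) → 2 H
  atom 17: C, bond orders sum to 2 (valence 4) → 2 H
  atom 18: C, bond orders sum to 3 (valence 4) → 1 H
  atom 19: C, bond orders sum to 2 (valence 4) → 2 H
  atom 20: C, bond orders sum to 1 (valence 4) → 3 H
  atom 21: C, bond orders sum to 4 (valence 4) → 0 H
  atom 22: O, bond orders sum to 2 (valence 2) → 0 H
  atom 23: O, bond orders sum to 2 (valence 2) → 0 H
  atom 24: C, bond orders sum to 1 (valence 4) → 3 H
Totals → C:18, H:31, N:3, O:3.
In Hill order: C18H31N3O3.

C18H31N3O3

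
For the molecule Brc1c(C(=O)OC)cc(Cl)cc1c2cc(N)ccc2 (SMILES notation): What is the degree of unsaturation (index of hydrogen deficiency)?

Molecular formula: C14H11BrClNO2.
DoU = (2C + 2 + N − H − X) / 2, where X is the halogen count and O/S are ignored.
    = (2·14 + 2 + 1 − 11 − 2) / 2 = 18 / 2 = 9.

9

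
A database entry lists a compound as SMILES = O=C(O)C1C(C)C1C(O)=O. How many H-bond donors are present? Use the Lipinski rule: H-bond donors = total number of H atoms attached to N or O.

2

Donors: find every N or O and count the H atoms it carries.
  atom 1 (O): bond orders sum to 2 → 0 H
  atom 3 (O): bond orders sum to 1 → 1 H
  atom 9 (O): bond orders sum to 1 → 1 H
  atom 10 (O): bond orders sum to 2 → 0 H
Lipinski HBD = 2.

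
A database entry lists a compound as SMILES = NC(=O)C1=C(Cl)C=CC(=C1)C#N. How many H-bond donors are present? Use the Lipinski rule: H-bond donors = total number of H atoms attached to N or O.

Donors: find every N or O and count the H atoms it carries.
  atom 1 (N): bond orders sum to 1 → 2 H
  atom 3 (O): bond orders sum to 2 → 0 H
  atom 12 (N): bond orders sum to 3 → 0 H
Lipinski HBD = 2.

2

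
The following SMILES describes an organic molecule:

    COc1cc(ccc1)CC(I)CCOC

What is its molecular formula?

Walk through each heavy atom and fill implicit hydrogens from standard valence (C 4, N 3, O 2, S 2, halogen 1); for lowercase aromatic atoms, an aromatic c carries 1 H when it has two neighbours and 0 H with three, and aromatic n carries 0 H:
  atom 1: C, bond orders sum to 1 (valence 4) → 3 H
  atom 2: O, bond orders sum to 2 (valence 2) → 0 H
  atom 3: aromatic c, 3 neighbours → 0 H
  atom 4: aromatic c, 2 neighbours → 1 H
  atom 5: aromatic c, 3 neighbours → 0 H
  atom 6: aromatic c, 2 neighbours → 1 H
  atom 7: aromatic c, 2 neighbours → 1 H
  atom 8: aromatic c, 2 neighbours → 1 H
  atom 9: C, bond orders sum to 2 (valence 4) → 2 H
  atom 10: C, bond orders sum to 3 (valence 4) → 1 H
  atom 11: I (halogen, monovalent) → 0 H
  atom 12: C, bond orders sum to 2 (valence 4) → 2 H
  atom 13: C, bond orders sum to 2 (valence 4) → 2 H
  atom 14: O, bond orders sum to 2 (valence 2) → 0 H
  atom 15: C, bond orders sum to 1 (valence 4) → 3 H
Totals → C:12, H:17, I:1, O:2.

C12H17IO2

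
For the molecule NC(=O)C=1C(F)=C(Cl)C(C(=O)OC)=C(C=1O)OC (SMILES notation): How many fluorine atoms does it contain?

Scan the SMILES for F atoms (remember two-letter symbols like Cl and Br are single atoms).
Fluorine count: 1.

1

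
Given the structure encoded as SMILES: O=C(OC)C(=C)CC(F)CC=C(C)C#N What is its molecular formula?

Walk through each heavy atom and fill implicit hydrogens from standard valence (C 4, N 3, O 2, S 2, halogen 1):
  atom 1: O, bond orders sum to 2 (valence 2) → 0 H
  atom 2: C, bond orders sum to 4 (valence 4) → 0 H
  atom 3: O, bond orders sum to 2 (valence 2) → 0 H
  atom 4: C, bond orders sum to 1 (valence 4) → 3 H
  atom 5: C, bond orders sum to 4 (valence 4) → 0 H
  atom 6: C, bond orders sum to 2 (valence 4) → 2 H
  atom 7: C, bond orders sum to 2 (valence 4) → 2 H
  atom 8: C, bond orders sum to 3 (valence 4) → 1 H
  atom 9: F (halogen, monovalent) → 0 H
  atom 10: C, bond orders sum to 2 (valence 4) → 2 H
  atom 11: C, bond orders sum to 3 (valence 4) → 1 H
  atom 12: C, bond orders sum to 4 (valence 4) → 0 H
  atom 13: C, bond orders sum to 1 (valence 4) → 3 H
  atom 14: C, bond orders sum to 4 (valence 4) → 0 H
  atom 15: N, bond orders sum to 3 (valence 3) → 0 H
Totals → C:11, H:14, F:1, N:1, O:2.

C11H14FNO2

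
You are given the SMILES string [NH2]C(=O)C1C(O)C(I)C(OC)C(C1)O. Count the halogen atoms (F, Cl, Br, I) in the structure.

1

Halogen atoms appear at heavy-atom position 8 (1×I).
Other groups present: 1 amide, 1 ether, 2 hydroxyl.
Halogen count: 1.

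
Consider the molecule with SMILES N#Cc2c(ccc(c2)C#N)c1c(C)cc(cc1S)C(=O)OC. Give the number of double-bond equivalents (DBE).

Molecular formula: C17H12N2O2S.
DoU = (2C + 2 + N − H − X) / 2, where X is the halogen count and O/S are ignored.
    = (2·17 + 2 + 2 − 12 − 0) / 2 = 26 / 2 = 13.

13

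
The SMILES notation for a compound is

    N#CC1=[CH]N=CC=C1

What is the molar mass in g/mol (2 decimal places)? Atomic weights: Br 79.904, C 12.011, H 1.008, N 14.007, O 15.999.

First, the molecular formula is C6H4N2 (counting implicit H from valence).
  C: 6 × 12.011 = 72.066
  H: 4 × 1.008 = 4.032
  N: 2 × 14.007 = 28.014
Sum: 6×12.011 + 4×1.008 + 2×14.007 = 104.112 → 104.11 g/mol.

104.11 g/mol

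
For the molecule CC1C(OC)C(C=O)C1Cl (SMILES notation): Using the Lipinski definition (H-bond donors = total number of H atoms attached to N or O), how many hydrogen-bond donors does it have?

Donors: find every N or O and count the H atoms it carries.
  atom 4 (O): bond orders sum to 2 → 0 H
  atom 8 (O): bond orders sum to 2 → 0 H
Lipinski HBD = 0.

0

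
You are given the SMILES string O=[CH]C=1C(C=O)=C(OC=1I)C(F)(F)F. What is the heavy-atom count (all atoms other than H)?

Every atom symbol written in the SMILES (organic subset) is one heavy atom; implicit H are not written.
Heavy atoms by element → C:7, F:3, I:1, O:3.
Total: 14.

14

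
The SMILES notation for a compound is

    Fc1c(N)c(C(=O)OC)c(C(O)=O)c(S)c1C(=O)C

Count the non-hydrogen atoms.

19

Every atom symbol written in the SMILES (organic subset) is one heavy atom; implicit H are not written.
Heavy atoms by element → C:11, F:1, N:1, O:5, S:1.
Total: 19.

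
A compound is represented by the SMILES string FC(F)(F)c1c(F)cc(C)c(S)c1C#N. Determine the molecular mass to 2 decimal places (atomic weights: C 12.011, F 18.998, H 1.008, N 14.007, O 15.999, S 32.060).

First, the molecular formula is C9H5F4NS (counting implicit H from valence).
  C: 9 × 12.011 = 108.099
  F: 4 × 18.998 = 75.992
  H: 5 × 1.008 = 5.040
  N: 1 × 14.007 = 14.007
  S: 1 × 32.060 = 32.060
Sum: 9×12.011 + 4×18.998 + 5×1.008 + 1×14.007 + 1×32.060 = 235.198 → 235.20 g/mol.

235.20 g/mol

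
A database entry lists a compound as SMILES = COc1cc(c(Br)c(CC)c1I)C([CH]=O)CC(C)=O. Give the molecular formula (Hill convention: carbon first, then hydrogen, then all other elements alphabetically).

C14H16BrIO3

Walk through each heavy atom and fill implicit hydrogens from standard valence (C 4, N 3, O 2, S 2, halogen 1); for lowercase aromatic atoms, an aromatic c carries 1 H when it has two neighbours and 0 H with three, and aromatic n carries 0 H:
  atom 1: C, bond orders sum to 1 (valence 4) → 3 H
  atom 2: O, bond orders sum to 2 (valence 2) → 0 H
  atom 3: aromatic c, 3 neighbours → 0 H
  atom 4: aromatic c, 2 neighbours → 1 H
  atom 5: aromatic c, 3 neighbours → 0 H
  atom 6: aromatic c, 3 neighbours → 0 H
  atom 7: Br (halogen, monovalent) → 0 H
  atom 8: aromatic c, 3 neighbours → 0 H
  atom 9: C, bond orders sum to 2 (valence 4) → 2 H
  atom 10: C, bond orders sum to 1 (valence 4) → 3 H
  atom 11: aromatic c, 3 neighbours → 0 H
  atom 12: I (halogen, monovalent) → 0 H
  atom 13: C, bond orders sum to 3 (valence 4) → 1 H
  atom 14: C with explicit H count 1
  atom 15: O, bond orders sum to 2 (valence 2) → 0 H
  atom 16: C, bond orders sum to 2 (valence 4) → 2 H
  atom 17: C, bond orders sum to 4 (valence 4) → 0 H
  atom 18: C, bond orders sum to 1 (valence 4) → 3 H
  atom 19: O, bond orders sum to 2 (valence 2) → 0 H
Totals → C:14, H:16, Br:1, I:1, O:3.
In Hill order: C14H16BrIO3.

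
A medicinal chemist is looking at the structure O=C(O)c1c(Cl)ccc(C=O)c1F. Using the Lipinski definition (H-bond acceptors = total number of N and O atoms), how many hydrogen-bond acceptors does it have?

N atoms: 0; O atoms: 3.
Lipinski HBA = 0 + 3 = 3.

3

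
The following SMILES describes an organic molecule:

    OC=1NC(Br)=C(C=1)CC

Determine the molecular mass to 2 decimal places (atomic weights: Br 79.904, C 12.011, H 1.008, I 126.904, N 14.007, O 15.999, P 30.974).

First, the molecular formula is C6H8BrNO (counting implicit H from valence).
  Br: 1 × 79.904 = 79.904
  C: 6 × 12.011 = 72.066
  H: 8 × 1.008 = 8.064
  N: 1 × 14.007 = 14.007
  O: 1 × 15.999 = 15.999
Sum: 1×79.904 + 6×12.011 + 8×1.008 + 1×14.007 + 1×15.999 = 190.040 → 190.04 g/mol.

190.04 g/mol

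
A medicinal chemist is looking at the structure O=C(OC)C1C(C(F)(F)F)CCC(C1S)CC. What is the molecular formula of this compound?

C11H17F3O2S

Walk through each heavy atom and fill implicit hydrogens from standard valence (C 4, N 3, O 2, S 2, halogen 1):
  atom 1: O, bond orders sum to 2 (valence 2) → 0 H
  atom 2: C, bond orders sum to 4 (valence 4) → 0 H
  atom 3: O, bond orders sum to 2 (valence 2) → 0 H
  atom 4: C, bond orders sum to 1 (valence 4) → 3 H
  atom 5: C, bond orders sum to 3 (valence 4) → 1 H
  atom 6: C, bond orders sum to 3 (valence 4) → 1 H
  atom 7: C, bond orders sum to 4 (valence 4) → 0 H
  atom 8: F (halogen, monovalent) → 0 H
  atom 9: F (halogen, monovalent) → 0 H
  atom 10: F (halogen, monovalent) → 0 H
  atom 11: C, bond orders sum to 2 (valence 4) → 2 H
  atom 12: C, bond orders sum to 2 (valence 4) → 2 H
  atom 13: C, bond orders sum to 3 (valence 4) → 1 H
  atom 14: C, bond orders sum to 3 (valence 4) → 1 H
  atom 15: S, bond orders sum to 1 (valence 2) → 1 H
  atom 16: C, bond orders sum to 2 (valence 4) → 2 H
  atom 17: C, bond orders sum to 1 (valence 4) → 3 H
Totals → C:11, H:17, F:3, O:2, S:1.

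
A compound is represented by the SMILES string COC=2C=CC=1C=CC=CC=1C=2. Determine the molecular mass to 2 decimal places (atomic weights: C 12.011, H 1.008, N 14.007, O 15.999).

First, the molecular formula is C11H10O (counting implicit H from valence).
  C: 11 × 12.011 = 132.121
  H: 10 × 1.008 = 10.080
  O: 1 × 15.999 = 15.999
Sum: 11×12.011 + 10×1.008 + 1×15.999 = 158.200 → 158.20 g/mol.

158.20 g/mol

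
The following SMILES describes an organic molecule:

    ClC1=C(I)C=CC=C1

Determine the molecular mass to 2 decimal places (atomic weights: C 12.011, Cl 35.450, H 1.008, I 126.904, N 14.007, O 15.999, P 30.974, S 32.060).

First, the molecular formula is C6H4ClI (counting implicit H from valence).
  C: 6 × 12.011 = 72.066
  Cl: 1 × 35.450 = 35.450
  H: 4 × 1.008 = 4.032
  I: 1 × 126.904 = 126.904
Sum: 6×12.011 + 1×35.450 + 4×1.008 + 1×126.904 = 238.452 → 238.45 g/mol.

238.45 g/mol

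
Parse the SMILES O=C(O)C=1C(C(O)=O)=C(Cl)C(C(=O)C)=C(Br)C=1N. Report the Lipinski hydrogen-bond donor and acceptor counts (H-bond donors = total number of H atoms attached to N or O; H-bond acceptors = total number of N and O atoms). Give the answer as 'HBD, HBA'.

Donors: find every N or O and count the H atoms it carries.
  atom 1 (O): bond orders sum to 2 → 0 H
  atom 3 (O): bond orders sum to 1 → 1 H
  atom 7 (O): bond orders sum to 1 → 1 H
  atom 8 (O): bond orders sum to 2 → 0 H
  atom 13 (O): bond orders sum to 2 → 0 H
  atom 18 (N): bond orders sum to 1 → 2 H
Lipinski HBD = 4.
Acceptors: N atoms = 1, O atoms = 5 → HBA = 6.

4, 6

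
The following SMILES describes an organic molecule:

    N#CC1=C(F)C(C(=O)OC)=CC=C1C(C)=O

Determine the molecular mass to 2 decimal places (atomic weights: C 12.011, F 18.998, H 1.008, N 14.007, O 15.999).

221.19 g/mol

First, the molecular formula is C11H8FNO3 (counting implicit H from valence).
  C: 11 × 12.011 = 132.121
  F: 1 × 18.998 = 18.998
  H: 8 × 1.008 = 8.064
  N: 1 × 14.007 = 14.007
  O: 3 × 15.999 = 47.997
Sum: 11×12.011 + 1×18.998 + 8×1.008 + 1×14.007 + 3×15.999 = 221.187 → 221.19 g/mol.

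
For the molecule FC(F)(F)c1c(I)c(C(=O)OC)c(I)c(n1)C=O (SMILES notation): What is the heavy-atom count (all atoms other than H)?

18

Every atom symbol written in the SMILES (organic subset) is one heavy atom; implicit H are not written.
Heavy atoms by element → C:9, F:3, I:2, N:1, O:3.
Total: 18.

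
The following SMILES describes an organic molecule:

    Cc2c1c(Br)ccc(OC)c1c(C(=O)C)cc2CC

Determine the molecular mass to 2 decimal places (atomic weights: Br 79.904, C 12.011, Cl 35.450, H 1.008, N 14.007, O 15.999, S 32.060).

321.21 g/mol

First, the molecular formula is C16H17BrO2 (counting implicit H from valence).
  Br: 1 × 79.904 = 79.904
  C: 16 × 12.011 = 192.176
  H: 17 × 1.008 = 17.136
  O: 2 × 15.999 = 31.998
Sum: 1×79.904 + 16×12.011 + 17×1.008 + 2×15.999 = 321.214 → 321.21 g/mol.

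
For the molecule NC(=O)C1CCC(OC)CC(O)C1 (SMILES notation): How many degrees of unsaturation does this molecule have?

Degree of unsaturation = (number of rings) + (number of π bonds).
Ring closures in the SMILES: 1.
π bonds: 1 double bond (each 1 DoU) → 1 DoU from unsaturation.
Total DoU = 1 + 1 = 2.

2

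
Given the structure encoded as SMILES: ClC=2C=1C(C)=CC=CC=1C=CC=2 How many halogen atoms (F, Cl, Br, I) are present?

1

Halogen atoms appear at heavy-atom position 1 (1×Cl).
Halogen count: 1.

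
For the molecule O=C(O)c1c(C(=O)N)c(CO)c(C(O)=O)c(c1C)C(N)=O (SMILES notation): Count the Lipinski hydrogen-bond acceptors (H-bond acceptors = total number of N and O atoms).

N atoms: 2; O atoms: 7.
Lipinski HBA = 2 + 7 = 9.

9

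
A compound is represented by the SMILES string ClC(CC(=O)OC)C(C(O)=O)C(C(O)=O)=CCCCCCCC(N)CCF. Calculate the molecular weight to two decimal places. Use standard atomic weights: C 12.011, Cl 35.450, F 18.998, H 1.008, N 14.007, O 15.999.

409.88 g/mol

First, the molecular formula is C18H29ClFNO6 (counting implicit H from valence).
  C: 18 × 12.011 = 216.198
  Cl: 1 × 35.450 = 35.450
  F: 1 × 18.998 = 18.998
  H: 29 × 1.008 = 29.232
  N: 1 × 14.007 = 14.007
  O: 6 × 15.999 = 95.994
Sum: 18×12.011 + 1×35.450 + 1×18.998 + 29×1.008 + 1×14.007 + 6×15.999 = 409.879 → 409.88 g/mol.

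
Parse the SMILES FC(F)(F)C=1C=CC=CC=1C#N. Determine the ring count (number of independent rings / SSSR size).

1

In SMILES, each pair of matching ring-closure digits denotes one ring-closing bond; the number of such bonds equals the number of independent rings.
Ring-closure bonds here: 1.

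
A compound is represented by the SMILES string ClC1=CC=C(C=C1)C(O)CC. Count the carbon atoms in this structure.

9

Count every carbon token in the SMILES (each C, including those in ring-closure positions and inside branches).
Carbon count: 9.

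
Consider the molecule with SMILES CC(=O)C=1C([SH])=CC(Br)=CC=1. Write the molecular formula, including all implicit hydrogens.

C8H7BrOS

Walk through each heavy atom and fill implicit hydrogens from standard valence (C 4, N 3, O 2, S 2, halogen 1):
  atom 1: C, bond orders sum to 1 (valence 4) → 3 H
  atom 2: C, bond orders sum to 4 (valence 4) → 0 H
  atom 3: O, bond orders sum to 2 (valence 2) → 0 H
  atom 4: C, bond orders sum to 4 (valence 4) → 0 H
  atom 5: C, bond orders sum to 4 (valence 4) → 0 H
  atom 6: S with explicit H count 1
  atom 7: C, bond orders sum to 3 (valence 4) → 1 H
  atom 8: C, bond orders sum to 4 (valence 4) → 0 H
  atom 9: Br (halogen, monovalent) → 0 H
  atom 10: C, bond orders sum to 3 (valence 4) → 1 H
  atom 11: C, bond orders sum to 3 (valence 4) → 1 H
Totals → C:8, H:7, Br:1, O:1, S:1.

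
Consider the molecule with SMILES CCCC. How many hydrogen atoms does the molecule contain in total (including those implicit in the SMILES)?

10

Walk through each heavy atom and fill implicit hydrogens from standard valence (C 4, N 3, O 2, S 2, halogen 1):
  atom 1: C, bond orders sum to 1 (valence 4) → 3 H
  atom 2: C, bond orders sum to 2 (valence 4) → 2 H
  atom 3: C, bond orders sum to 2 (valence 4) → 2 H
  atom 4: C, bond orders sum to 1 (valence 4) → 3 H
Total hydrogens: 10.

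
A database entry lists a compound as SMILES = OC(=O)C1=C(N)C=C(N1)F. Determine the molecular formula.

C5H5FN2O2

Walk through each heavy atom and fill implicit hydrogens from standard valence (C 4, N 3, O 2, S 2, halogen 1):
  atom 1: O, bond orders sum to 1 (valence 2) → 1 H
  atom 2: C, bond orders sum to 4 (valence 4) → 0 H
  atom 3: O, bond orders sum to 2 (valence 2) → 0 H
  atom 4: C, bond orders sum to 4 (valence 4) → 0 H
  atom 5: C, bond orders sum to 4 (valence 4) → 0 H
  atom 6: N, bond orders sum to 1 (valence 3) → 2 H
  atom 7: C, bond orders sum to 3 (valence 4) → 1 H
  atom 8: C, bond orders sum to 4 (valence 4) → 0 H
  atom 9: N, bond orders sum to 2 (valence 3) → 1 H
  atom 10: F (halogen, monovalent) → 0 H
Totals → C:5, H:5, F:1, N:2, O:2.
In Hill order: C5H5FN2O2.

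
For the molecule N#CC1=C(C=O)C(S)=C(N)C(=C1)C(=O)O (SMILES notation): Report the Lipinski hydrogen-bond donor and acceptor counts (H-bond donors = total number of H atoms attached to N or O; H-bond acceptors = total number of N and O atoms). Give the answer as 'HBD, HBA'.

3, 5

Donors: find every N or O and count the H atoms it carries.
  atom 1 (N): bond orders sum to 3 → 0 H
  atom 6 (O): bond orders sum to 2 → 0 H
  atom 10 (N): bond orders sum to 1 → 2 H
  atom 14 (O): bond orders sum to 2 → 0 H
  atom 15 (O): bond orders sum to 1 → 1 H
Lipinski HBD = 3.
Acceptors: N atoms = 2, O atoms = 3 → HBA = 5.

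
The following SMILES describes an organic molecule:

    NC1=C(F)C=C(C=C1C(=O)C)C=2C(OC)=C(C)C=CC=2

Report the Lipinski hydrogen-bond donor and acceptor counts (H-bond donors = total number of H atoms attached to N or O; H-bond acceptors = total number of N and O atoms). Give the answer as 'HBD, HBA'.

Donors: find every N or O and count the H atoms it carries.
  atom 1 (N): bond orders sum to 1 → 2 H
  atom 10 (O): bond orders sum to 2 → 0 H
  atom 14 (O): bond orders sum to 2 → 0 H
Lipinski HBD = 2.
Acceptors: N atoms = 1, O atoms = 2 → HBA = 3.

2, 3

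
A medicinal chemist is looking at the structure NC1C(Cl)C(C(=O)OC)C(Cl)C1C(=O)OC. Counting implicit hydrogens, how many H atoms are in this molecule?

Walk through each heavy atom and fill implicit hydrogens from standard valence (C 4, N 3, O 2, S 2, halogen 1):
  atom 1: N, bond orders sum to 1 (valence 3) → 2 H
  atom 2: C, bond orders sum to 3 (valence 4) → 1 H
  atom 3: C, bond orders sum to 3 (valence 4) → 1 H
  atom 4: Cl (halogen, monovalent) → 0 H
  atom 5: C, bond orders sum to 3 (valence 4) → 1 H
  atom 6: C, bond orders sum to 4 (valence 4) → 0 H
  atom 7: O, bond orders sum to 2 (valence 2) → 0 H
  atom 8: O, bond orders sum to 2 (valence 2) → 0 H
  atom 9: C, bond orders sum to 1 (valence 4) → 3 H
  atom 10: C, bond orders sum to 3 (valence 4) → 1 H
  atom 11: Cl (halogen, monovalent) → 0 H
  atom 12: C, bond orders sum to 3 (valence 4) → 1 H
  atom 13: C, bond orders sum to 4 (valence 4) → 0 H
  atom 14: O, bond orders sum to 2 (valence 2) → 0 H
  atom 15: O, bond orders sum to 2 (valence 2) → 0 H
  atom 16: C, bond orders sum to 1 (valence 4) → 3 H
Total hydrogens: 13.

13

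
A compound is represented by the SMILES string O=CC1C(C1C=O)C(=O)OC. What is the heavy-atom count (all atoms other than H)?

Every atom symbol written in the SMILES (organic subset) is one heavy atom; implicit H are not written.
Heavy atoms by element → C:7, O:4.
Total: 11.

11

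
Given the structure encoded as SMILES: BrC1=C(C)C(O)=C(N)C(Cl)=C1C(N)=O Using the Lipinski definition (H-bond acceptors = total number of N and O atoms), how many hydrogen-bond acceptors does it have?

4

N atoms: 2; O atoms: 2.
Lipinski HBA = 2 + 2 = 4.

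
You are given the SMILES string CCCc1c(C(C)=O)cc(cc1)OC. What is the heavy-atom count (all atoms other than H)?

14

Every atom symbol written in the SMILES (organic subset) is one heavy atom; implicit H are not written.
Heavy atoms by element → C:12, O:2.
Total: 14.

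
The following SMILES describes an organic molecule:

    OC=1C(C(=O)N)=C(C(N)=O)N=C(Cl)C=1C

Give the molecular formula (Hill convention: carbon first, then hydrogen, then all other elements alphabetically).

Walk through each heavy atom and fill implicit hydrogens from standard valence (C 4, N 3, O 2, S 2, halogen 1):
  atom 1: O, bond orders sum to 1 (valence 2) → 1 H
  atom 2: C, bond orders sum to 4 (valence 4) → 0 H
  atom 3: C, bond orders sum to 4 (valence 4) → 0 H
  atom 4: C, bond orders sum to 4 (valence 4) → 0 H
  atom 5: O, bond orders sum to 2 (valence 2) → 0 H
  atom 6: N, bond orders sum to 1 (valence 3) → 2 H
  atom 7: C, bond orders sum to 4 (valence 4) → 0 H
  atom 8: C, bond orders sum to 4 (valence 4) → 0 H
  atom 9: N, bond orders sum to 1 (valence 3) → 2 H
  atom 10: O, bond orders sum to 2 (valence 2) → 0 H
  atom 11: N, bond orders sum to 3 (valence 3) → 0 H
  atom 12: C, bond orders sum to 4 (valence 4) → 0 H
  atom 13: Cl (halogen, monovalent) → 0 H
  atom 14: C, bond orders sum to 4 (valence 4) → 0 H
  atom 15: C, bond orders sum to 1 (valence 4) → 3 H
Totals → C:8, H:8, Cl:1, N:3, O:3.

C8H8ClN3O3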